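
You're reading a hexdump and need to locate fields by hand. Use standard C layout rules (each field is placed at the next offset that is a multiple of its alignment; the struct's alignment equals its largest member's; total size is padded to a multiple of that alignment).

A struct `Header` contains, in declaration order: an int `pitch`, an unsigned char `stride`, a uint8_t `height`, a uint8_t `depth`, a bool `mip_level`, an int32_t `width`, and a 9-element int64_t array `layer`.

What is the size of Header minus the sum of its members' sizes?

pitch at 0 (size 4, align 4) → ends 4
stride at 4 (size 1, align 1) → ends 5
height at 5 (size 1, align 1) → ends 6
depth at 6 (size 1, align 1) → ends 7
mip_level at 7 (size 1, align 1) → ends 8
width at 8 (size 4, align 4) → ends 12
pad 4 to align 8 for layer
layer at 16 (size 72, align 8) → ends 88
total 88 bytes, alignment 8
data bytes 84, size 88 → padding 4

4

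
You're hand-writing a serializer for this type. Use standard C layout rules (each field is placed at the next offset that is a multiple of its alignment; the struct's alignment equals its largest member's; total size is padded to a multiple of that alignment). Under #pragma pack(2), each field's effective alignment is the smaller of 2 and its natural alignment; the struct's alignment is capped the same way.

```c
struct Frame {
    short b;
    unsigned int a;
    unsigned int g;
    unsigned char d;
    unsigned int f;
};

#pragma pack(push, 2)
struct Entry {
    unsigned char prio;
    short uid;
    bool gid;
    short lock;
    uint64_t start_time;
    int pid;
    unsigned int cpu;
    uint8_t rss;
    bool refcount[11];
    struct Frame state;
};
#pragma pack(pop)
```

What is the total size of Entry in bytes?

56

Frame: b at 0 (size 2, align 2) → ends 2; pad 2 to align 4 for a; a at 4 (size 4, align 4) → ends 8; g at 8 (size 4, align 4) → ends 12; d at 12 (size 1, align 1) → ends 13; pad 3 to align 4 for f; f at 16 (size 4, align 4) → ends 20; total 20 bytes, alignment 4
prio at 0 (size 1, align 1) → ends 1
pad 1 to align 2 for uid
uid at 2 (size 2, align 2) → ends 4
gid at 4 (size 1, align 1) → ends 5
pad 1 to align 2 for lock
lock at 6 (size 2, align 2) → ends 8
start_time at 8 (size 8, align 2) → ends 16
pid at 16 (size 4, align 2) → ends 20
cpu at 20 (size 4, align 2) → ends 24
rss at 24 (size 1, align 1) → ends 25
refcount at 25 (size 11, align 1) → ends 36
state at 36 (size 20, align 2) → ends 56
total 56 bytes, alignment 2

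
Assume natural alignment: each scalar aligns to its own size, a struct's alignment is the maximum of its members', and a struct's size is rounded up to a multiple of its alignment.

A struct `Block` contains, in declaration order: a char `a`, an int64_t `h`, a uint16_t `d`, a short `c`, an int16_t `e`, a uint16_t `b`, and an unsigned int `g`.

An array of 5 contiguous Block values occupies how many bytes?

a at 0 (size 1, align 1) → ends 1
pad 7 to align 8 for h
h at 8 (size 8, align 8) → ends 16
d at 16 (size 2, align 2) → ends 18
c at 18 (size 2, align 2) → ends 20
e at 20 (size 2, align 2) → ends 22
b at 22 (size 2, align 2) → ends 24
g at 24 (size 4, align 4) → ends 28
tail pad 4 to reach multiple of 8
total 32 bytes, alignment 8
array of 5: 5 × 32 = 160

160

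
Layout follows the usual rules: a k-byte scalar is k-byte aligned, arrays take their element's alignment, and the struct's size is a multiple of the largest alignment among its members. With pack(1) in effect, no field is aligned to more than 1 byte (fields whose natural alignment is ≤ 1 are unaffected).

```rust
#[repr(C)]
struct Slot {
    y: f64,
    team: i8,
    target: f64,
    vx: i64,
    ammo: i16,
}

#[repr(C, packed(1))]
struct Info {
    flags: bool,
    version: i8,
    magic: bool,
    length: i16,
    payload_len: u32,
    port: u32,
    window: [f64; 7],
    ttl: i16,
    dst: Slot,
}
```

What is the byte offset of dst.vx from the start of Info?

Slot: 0..8  y  (8B, 8-aligned); 8..9  team  (1B, 1-aligned); 9..16  -- padding (7B); 16..24  target  (8B, 8-aligned); 24..32  vx  (8B, 8-aligned); 32..34  ammo  (2B, 2-aligned); 34..40  -- tail padding (6B); sizeof = 40, alignof = 8
0..1  flags  (1B, 1-aligned)
1..2  version  (1B, 1-aligned)
2..3  magic  (1B, 1-aligned)
3..5  length  (2B, 1-aligned)
5..9  payload_len  (4B, 1-aligned)
9..13  port  (4B, 1-aligned)
13..69  window  (56B, 1-aligned)
69..71  ttl  (2B, 1-aligned)
71..111  dst  (40B, 1-aligned)
within Slot: vx at 24
71 + 24 = 95

95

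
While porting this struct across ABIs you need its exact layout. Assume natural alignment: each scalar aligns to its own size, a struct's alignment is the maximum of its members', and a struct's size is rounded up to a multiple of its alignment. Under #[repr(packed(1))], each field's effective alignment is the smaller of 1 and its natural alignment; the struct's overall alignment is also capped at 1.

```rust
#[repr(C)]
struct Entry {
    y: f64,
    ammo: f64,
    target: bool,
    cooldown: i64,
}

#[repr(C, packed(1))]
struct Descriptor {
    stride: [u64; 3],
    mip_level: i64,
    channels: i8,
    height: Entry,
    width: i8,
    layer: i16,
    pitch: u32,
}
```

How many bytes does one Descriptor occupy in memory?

Entry: y at 0 (size 8, align 8) → ends 8; ammo at 8 (size 8, align 8) → ends 16; target at 16 (size 1, align 1) → ends 17; pad 7 to align 8 for cooldown; cooldown at 24 (size 8, align 8) → ends 32; total 32 bytes, alignment 8
stride at 0 (size 24, align 1) → ends 24
mip_level at 24 (size 8, align 1) → ends 32
channels at 32 (size 1, align 1) → ends 33
height at 33 (size 32, align 1) → ends 65
width at 65 (size 1, align 1) → ends 66
layer at 66 (size 2, align 1) → ends 68
pitch at 68 (size 4, align 1) → ends 72
total 72 bytes, alignment 1

72 bytes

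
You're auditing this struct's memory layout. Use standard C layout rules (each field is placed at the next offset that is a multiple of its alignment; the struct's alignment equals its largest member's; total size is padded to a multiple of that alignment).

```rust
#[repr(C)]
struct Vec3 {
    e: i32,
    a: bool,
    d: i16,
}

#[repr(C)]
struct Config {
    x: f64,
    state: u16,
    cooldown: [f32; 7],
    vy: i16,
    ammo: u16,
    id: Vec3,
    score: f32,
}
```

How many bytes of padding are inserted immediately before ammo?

Vec3: 0..4  e  (4B, 4-aligned); 4..5  a  (1B, 1-aligned); 5..6  -- padding (1B); 6..8  d  (2B, 2-aligned); sizeof = 8, alignof = 4
0..8  x  (8B, 8-aligned)
8..10  state  (2B, 2-aligned)
10..12  -- padding (2B)
12..40  cooldown  (28B, 4-aligned)
40..42  vy  (2B, 2-aligned)
42..44  ammo  (2B, 2-aligned)

0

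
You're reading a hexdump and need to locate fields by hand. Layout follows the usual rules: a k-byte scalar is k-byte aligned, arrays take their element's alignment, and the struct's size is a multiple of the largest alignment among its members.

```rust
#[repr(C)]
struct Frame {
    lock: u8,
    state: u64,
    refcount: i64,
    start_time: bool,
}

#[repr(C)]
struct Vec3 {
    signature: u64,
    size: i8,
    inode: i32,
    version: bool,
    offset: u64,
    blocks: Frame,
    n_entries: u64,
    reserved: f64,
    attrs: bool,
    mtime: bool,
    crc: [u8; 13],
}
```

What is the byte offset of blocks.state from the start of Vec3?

Frame: @0: lock [1B, align 1] → 1; +7 pad (align 8); @8: state [8B, align 8] → 16; @16: refcount [8B, align 8] → 24; @24: start_time [1B, align 1] → 25; +7 tail pad (align 8); size 32, align 8
@0: signature [8B, align 8] → 8
@8: size [1B, align 1] → 9
+3 pad (align 4)
@12: inode [4B, align 4] → 16
@16: version [1B, align 1] → 17
+7 pad (align 8)
@24: offset [8B, align 8] → 32
@32: blocks [32B, align 8] → 64
within Frame: state at 8
32 + 8 = 40

40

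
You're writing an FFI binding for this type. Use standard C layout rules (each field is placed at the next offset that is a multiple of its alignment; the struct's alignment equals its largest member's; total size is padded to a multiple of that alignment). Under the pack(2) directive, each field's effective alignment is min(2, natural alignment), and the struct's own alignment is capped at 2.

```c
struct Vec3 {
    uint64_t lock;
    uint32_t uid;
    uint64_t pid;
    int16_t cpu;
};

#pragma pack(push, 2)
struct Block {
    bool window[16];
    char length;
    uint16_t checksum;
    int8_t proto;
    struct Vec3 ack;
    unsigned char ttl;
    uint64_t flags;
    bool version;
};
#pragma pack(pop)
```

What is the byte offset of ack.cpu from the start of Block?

Vec3: @0: lock [8B, align 8] → 8; @8: uid [4B, align 4] → 12; +4 pad (align 8); @16: pid [8B, align 8] → 24; @24: cpu [2B, align 2] → 26; +6 tail pad (align 8); size 32, align 8
@0: window [16B, align 1] → 16
@16: length [1B, align 1] → 17
+1 pad (align 2)
@18: checksum [2B, align 2] → 20
@20: proto [1B, align 1] → 21
+1 pad (align 2)
@22: ack [32B, align 2] → 54
within Vec3: cpu at 24
22 + 24 = 46

46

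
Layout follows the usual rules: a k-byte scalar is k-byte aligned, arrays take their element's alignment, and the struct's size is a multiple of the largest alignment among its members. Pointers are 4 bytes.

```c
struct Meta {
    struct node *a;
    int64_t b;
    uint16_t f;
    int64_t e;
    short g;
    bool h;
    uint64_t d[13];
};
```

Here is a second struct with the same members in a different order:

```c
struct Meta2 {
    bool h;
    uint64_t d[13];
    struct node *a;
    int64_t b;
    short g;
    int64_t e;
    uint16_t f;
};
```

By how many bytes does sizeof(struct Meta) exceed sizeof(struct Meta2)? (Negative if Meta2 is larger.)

-8

@0: a [4B, align 4] → 4
+4 pad (align 8)
@8: b [8B, align 8] → 16
@16: f [2B, align 2] → 18
+6 pad (align 8)
@24: e [8B, align 8] → 32
@32: g [2B, align 2] → 34
@34: h [1B, align 1] → 35
+5 pad (align 8)
@40: d [104B, align 8] → 144
size 144, align 8
— Meta2 —
@0: h [1B, align 1] → 1
+7 pad (align 8)
@8: d [104B, align 8] → 112
@112: a [4B, align 4] → 116
+4 pad (align 8)
@120: b [8B, align 8] → 128
@128: g [2B, align 2] → 130
+6 pad (align 8)
@136: e [8B, align 8] → 144
@144: f [2B, align 2] → 146
+6 tail pad (align 8)
size 152, align 8
144 − 152 = -8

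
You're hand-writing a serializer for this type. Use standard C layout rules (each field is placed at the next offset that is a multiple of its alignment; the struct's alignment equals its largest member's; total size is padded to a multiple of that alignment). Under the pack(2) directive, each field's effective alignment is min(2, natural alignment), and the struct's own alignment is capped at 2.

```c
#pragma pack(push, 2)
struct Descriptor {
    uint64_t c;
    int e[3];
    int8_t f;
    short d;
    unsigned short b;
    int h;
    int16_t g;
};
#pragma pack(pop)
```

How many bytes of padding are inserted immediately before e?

0..8  c  (8B, 2-aligned)
8..20  e  (12B, 2-aligned)

0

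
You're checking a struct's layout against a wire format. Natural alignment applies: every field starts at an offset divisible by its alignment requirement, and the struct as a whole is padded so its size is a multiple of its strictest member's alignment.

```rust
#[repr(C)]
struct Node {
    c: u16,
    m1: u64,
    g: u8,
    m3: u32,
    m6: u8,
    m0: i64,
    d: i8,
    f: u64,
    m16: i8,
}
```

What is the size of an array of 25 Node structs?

0..2  c  (2B, 2-aligned)
2..8  -- padding (6B)
8..16  m1  (8B, 8-aligned)
16..17  g  (1B, 1-aligned)
17..20  -- padding (3B)
20..24  m3  (4B, 4-aligned)
24..25  m6  (1B, 1-aligned)
25..32  -- padding (7B)
32..40  m0  (8B, 8-aligned)
40..41  d  (1B, 1-aligned)
41..48  -- padding (7B)
48..56  f  (8B, 8-aligned)
56..57  m16  (1B, 1-aligned)
57..64  -- tail padding (7B)
sizeof = 64, alignof = 8
array of 25: 25 × 64 = 1600

1600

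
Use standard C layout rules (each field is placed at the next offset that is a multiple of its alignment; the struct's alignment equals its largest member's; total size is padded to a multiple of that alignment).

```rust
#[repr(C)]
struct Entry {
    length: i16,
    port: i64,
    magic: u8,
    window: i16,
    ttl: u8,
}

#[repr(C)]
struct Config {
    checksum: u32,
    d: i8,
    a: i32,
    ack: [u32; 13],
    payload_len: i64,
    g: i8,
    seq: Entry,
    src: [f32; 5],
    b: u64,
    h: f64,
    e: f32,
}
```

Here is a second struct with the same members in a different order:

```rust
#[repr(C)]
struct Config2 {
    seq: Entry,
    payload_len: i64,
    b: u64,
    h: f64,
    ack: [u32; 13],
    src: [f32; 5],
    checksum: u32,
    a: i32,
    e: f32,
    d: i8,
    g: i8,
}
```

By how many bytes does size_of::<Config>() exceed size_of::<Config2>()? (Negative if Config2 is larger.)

16

Entry: length at 0 (size 2, align 2) → ends 2; pad 6 to align 8 for port; port at 8 (size 8, align 8) → ends 16; magic at 16 (size 1, align 1) → ends 17; pad 1 to align 2 for window; window at 18 (size 2, align 2) → ends 20; ttl at 20 (size 1, align 1) → ends 21; tail pad 3 to reach multiple of 8; total 24 bytes, alignment 8
checksum at 0 (size 4, align 4) → ends 4
d at 4 (size 1, align 1) → ends 5
pad 3 to align 4 for a
a at 8 (size 4, align 4) → ends 12
ack at 12 (size 52, align 4) → ends 64
payload_len at 64 (size 8, align 8) → ends 72
g at 72 (size 1, align 1) → ends 73
pad 7 to align 8 for seq
seq at 80 (size 24, align 8) → ends 104
src at 104 (size 20, align 4) → ends 124
pad 4 to align 8 for b
b at 128 (size 8, align 8) → ends 136
h at 136 (size 8, align 8) → ends 144
e at 144 (size 4, align 4) → ends 148
tail pad 4 to reach multiple of 8
total 152 bytes, alignment 8
— Config2 —
seq at 0 (size 24, align 8) → ends 24
payload_len at 24 (size 8, align 8) → ends 32
b at 32 (size 8, align 8) → ends 40
h at 40 (size 8, align 8) → ends 48
ack at 48 (size 52, align 4) → ends 100
src at 100 (size 20, align 4) → ends 120
checksum at 120 (size 4, align 4) → ends 124
a at 124 (size 4, align 4) → ends 128
e at 128 (size 4, align 4) → ends 132
d at 132 (size 1, align 1) → ends 133
g at 133 (size 1, align 1) → ends 134
tail pad 2 to reach multiple of 8
total 136 bytes, alignment 8
152 − 136 = 16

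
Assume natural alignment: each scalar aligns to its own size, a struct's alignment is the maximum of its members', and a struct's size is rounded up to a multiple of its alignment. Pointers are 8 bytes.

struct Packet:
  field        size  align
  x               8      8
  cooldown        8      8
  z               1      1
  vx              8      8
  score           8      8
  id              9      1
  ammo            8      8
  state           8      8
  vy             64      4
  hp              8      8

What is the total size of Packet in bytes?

144

@0: x [8B, align 8] → 8
@8: cooldown [8B, align 8] → 16
@16: z [1B, align 1] → 17
+7 pad (align 8)
@24: vx [8B, align 8] → 32
@32: score [8B, align 8] → 40
@40: id [9B, align 1] → 49
+7 pad (align 8)
@56: ammo [8B, align 8] → 64
@64: state [8B, align 8] → 72
@72: vy [64B, align 4] → 136
@136: hp [8B, align 8] → 144
size 144, align 8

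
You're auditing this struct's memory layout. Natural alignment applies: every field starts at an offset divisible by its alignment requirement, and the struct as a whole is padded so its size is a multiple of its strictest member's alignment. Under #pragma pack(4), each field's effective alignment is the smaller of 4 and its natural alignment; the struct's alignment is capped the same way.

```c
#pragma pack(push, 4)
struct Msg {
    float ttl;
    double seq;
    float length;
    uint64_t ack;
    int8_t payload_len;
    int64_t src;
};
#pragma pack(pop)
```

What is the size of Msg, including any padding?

@0: ttl [4B, align 4] → 4
@4: seq [8B, align 4] → 12
@12: length [4B, align 4] → 16
@16: ack [8B, align 4] → 24
@24: payload_len [1B, align 1] → 25
+3 pad (align 4)
@28: src [8B, align 4] → 36
size 36, align 4

36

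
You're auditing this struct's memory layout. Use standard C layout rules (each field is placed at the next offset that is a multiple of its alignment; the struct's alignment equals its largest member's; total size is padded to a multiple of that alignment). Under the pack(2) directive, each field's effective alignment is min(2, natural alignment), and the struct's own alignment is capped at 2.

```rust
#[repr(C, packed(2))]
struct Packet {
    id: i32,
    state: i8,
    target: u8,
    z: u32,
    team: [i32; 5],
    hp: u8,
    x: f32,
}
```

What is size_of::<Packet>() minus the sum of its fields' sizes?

1

id at 0 (size 4, align 2) → ends 4
state at 4 (size 1, align 1) → ends 5
target at 5 (size 1, align 1) → ends 6
z at 6 (size 4, align 2) → ends 10
team at 10 (size 20, align 2) → ends 30
hp at 30 (size 1, align 1) → ends 31
pad 1 to align 2 for x
x at 32 (size 4, align 2) → ends 36
total 36 bytes, alignment 2
data bytes 35, size 36 → padding 1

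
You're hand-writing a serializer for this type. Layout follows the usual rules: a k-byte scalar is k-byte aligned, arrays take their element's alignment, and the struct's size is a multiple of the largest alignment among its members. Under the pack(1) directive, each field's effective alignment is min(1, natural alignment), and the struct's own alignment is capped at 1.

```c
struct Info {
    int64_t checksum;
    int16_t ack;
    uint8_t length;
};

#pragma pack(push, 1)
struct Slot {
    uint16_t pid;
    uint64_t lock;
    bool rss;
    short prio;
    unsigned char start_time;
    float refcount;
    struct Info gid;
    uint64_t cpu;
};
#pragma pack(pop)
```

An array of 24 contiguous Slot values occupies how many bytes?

Info: 0..8  checksum  (8B, 8-aligned); 8..10  ack  (2B, 2-aligned); 10..11  length  (1B, 1-aligned); 11..16  -- tail padding (5B); sizeof = 16, alignof = 8
0..2  pid  (2B, 1-aligned)
2..10  lock  (8B, 1-aligned)
10..11  rss  (1B, 1-aligned)
11..13  prio  (2B, 1-aligned)
13..14  start_time  (1B, 1-aligned)
14..18  refcount  (4B, 1-aligned)
18..34  gid  (16B, 1-aligned)
34..42  cpu  (8B, 1-aligned)
sizeof = 42, alignof = 1
array of 24: 24 × 42 = 1008

1008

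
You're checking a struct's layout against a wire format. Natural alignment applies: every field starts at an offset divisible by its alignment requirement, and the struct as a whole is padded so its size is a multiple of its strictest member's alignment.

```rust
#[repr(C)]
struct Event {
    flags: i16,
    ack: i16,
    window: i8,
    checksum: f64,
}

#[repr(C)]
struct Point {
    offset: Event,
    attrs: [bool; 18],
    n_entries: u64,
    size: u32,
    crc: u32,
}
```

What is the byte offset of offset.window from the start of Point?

4

Event: flags at 0 (size 2, align 2) → ends 2; ack at 2 (size 2, align 2) → ends 4; window at 4 (size 1, align 1) → ends 5; pad 3 to align 8 for checksum; checksum at 8 (size 8, align 8) → ends 16; total 16 bytes, alignment 8
offset at 0 (size 16, align 8) → ends 16
within Event: window at 4
0 + 4 = 4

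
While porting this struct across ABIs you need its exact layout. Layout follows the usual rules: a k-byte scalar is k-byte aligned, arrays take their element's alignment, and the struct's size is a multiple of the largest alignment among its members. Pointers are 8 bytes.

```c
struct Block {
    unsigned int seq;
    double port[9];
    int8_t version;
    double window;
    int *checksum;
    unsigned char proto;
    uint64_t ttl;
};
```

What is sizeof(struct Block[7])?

seq at 0 (size 4, align 4) → ends 4
pad 4 to align 8 for port
port at 8 (size 72, align 8) → ends 80
version at 80 (size 1, align 1) → ends 81
pad 7 to align 8 for window
window at 88 (size 8, align 8) → ends 96
checksum at 96 (size 8, align 8) → ends 104
proto at 104 (size 1, align 1) → ends 105
pad 7 to align 8 for ttl
ttl at 112 (size 8, align 8) → ends 120
total 120 bytes, alignment 8
array of 7: 7 × 120 = 840

840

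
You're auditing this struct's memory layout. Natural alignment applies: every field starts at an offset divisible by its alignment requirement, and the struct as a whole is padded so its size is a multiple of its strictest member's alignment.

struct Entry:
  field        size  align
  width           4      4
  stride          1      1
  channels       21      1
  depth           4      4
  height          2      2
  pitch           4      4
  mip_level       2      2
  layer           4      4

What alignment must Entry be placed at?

member alignments: width=4, stride=1, channels=1, depth=4, height=2, pitch=4, mip_level=2, layer=4
max = 4

4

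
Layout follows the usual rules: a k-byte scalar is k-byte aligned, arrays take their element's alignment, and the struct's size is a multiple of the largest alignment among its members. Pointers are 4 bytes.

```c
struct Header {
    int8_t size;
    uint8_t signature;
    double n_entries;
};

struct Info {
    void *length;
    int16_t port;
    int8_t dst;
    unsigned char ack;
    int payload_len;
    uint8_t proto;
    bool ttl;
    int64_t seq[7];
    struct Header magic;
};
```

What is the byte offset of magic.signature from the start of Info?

73

Header: @0: size [1B, align 1] → 1; @1: signature [1B, align 1] → 2; +6 pad (align 8); @8: n_entries [8B, align 8] → 16; size 16, align 8
@0: length [4B, align 4] → 4
@4: port [2B, align 2] → 6
@6: dst [1B, align 1] → 7
@7: ack [1B, align 1] → 8
@8: payload_len [4B, align 4] → 12
@12: proto [1B, align 1] → 13
@13: ttl [1B, align 1] → 14
+2 pad (align 8)
@16: seq [56B, align 8] → 72
@72: magic [16B, align 8] → 88
within Header: signature at 1
72 + 1 = 73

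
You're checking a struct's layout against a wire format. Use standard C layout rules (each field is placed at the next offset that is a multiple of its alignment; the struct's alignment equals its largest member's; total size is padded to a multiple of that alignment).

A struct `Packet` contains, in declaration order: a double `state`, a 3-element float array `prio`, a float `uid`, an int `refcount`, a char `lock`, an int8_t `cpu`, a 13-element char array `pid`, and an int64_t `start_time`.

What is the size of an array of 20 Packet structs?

0..8  state  (8B, 8-aligned)
8..20  prio  (12B, 4-aligned)
20..24  uid  (4B, 4-aligned)
24..28  refcount  (4B, 4-aligned)
28..29  lock  (1B, 1-aligned)
29..30  cpu  (1B, 1-aligned)
30..43  pid  (13B, 1-aligned)
43..48  -- padding (5B)
48..56  start_time  (8B, 8-aligned)
sizeof = 56, alignof = 8
array of 20: 20 × 56 = 1120

1120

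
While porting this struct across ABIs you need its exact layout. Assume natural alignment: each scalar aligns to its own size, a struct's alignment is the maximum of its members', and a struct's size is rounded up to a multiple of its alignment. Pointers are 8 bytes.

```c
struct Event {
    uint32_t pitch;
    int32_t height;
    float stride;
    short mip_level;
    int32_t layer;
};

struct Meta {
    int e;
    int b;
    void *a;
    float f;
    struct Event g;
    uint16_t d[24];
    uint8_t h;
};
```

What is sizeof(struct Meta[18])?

Event: pitch at 0 (size 4, align 4) → ends 4; height at 4 (size 4, align 4) → ends 8; stride at 8 (size 4, align 4) → ends 12; mip_level at 12 (size 2, align 2) → ends 14; pad 2 to align 4 for layer; layer at 16 (size 4, align 4) → ends 20; total 20 bytes, alignment 4
e at 0 (size 4, align 4) → ends 4
b at 4 (size 4, align 4) → ends 8
a at 8 (size 8, align 8) → ends 16
f at 16 (size 4, align 4) → ends 20
g at 20 (size 20, align 4) → ends 40
d at 40 (size 48, align 2) → ends 88
h at 88 (size 1, align 1) → ends 89
tail pad 7 to reach multiple of 8
total 96 bytes, alignment 8
array of 18: 18 × 96 = 1728

1728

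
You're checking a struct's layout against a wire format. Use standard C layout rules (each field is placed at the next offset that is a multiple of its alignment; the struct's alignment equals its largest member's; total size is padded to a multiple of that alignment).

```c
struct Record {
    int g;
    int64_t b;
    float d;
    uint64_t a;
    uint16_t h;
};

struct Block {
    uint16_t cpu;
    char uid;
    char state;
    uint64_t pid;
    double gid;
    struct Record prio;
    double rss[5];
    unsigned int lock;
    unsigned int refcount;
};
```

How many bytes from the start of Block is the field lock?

104

Record: 0..4  g  (4B, 4-aligned); 4..8  -- padding (4B); 8..16  b  (8B, 8-aligned); 16..20  d  (4B, 4-aligned); 20..24  -- padding (4B); 24..32  a  (8B, 8-aligned); 32..34  h  (2B, 2-aligned); 34..40  -- tail padding (6B); sizeof = 40, alignof = 8
0..2  cpu  (2B, 2-aligned)
2..3  uid  (1B, 1-aligned)
3..4  state  (1B, 1-aligned)
4..8  -- padding (4B)
8..16  pid  (8B, 8-aligned)
16..24  gid  (8B, 8-aligned)
24..64  prio  (40B, 8-aligned)
64..104  rss  (40B, 8-aligned)
104..108  lock  (4B, 4-aligned)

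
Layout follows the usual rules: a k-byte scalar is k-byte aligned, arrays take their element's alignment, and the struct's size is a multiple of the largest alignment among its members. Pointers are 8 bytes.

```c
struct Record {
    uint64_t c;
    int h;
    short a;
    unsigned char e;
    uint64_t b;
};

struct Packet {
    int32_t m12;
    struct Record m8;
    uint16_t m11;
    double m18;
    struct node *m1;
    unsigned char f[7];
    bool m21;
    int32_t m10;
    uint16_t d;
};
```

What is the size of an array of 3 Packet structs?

Record: 0..8  c  (8B, 8-aligned); 8..12  h  (4B, 4-aligned); 12..14  a  (2B, 2-aligned); 14..15  e  (1B, 1-aligned); 15..16  -- padding (1B); 16..24  b  (8B, 8-aligned); sizeof = 24, alignof = 8
0..4  m12  (4B, 4-aligned)
4..8  -- padding (4B)
8..32  m8  (24B, 8-aligned)
32..34  m11  (2B, 2-aligned)
34..40  -- padding (6B)
40..48  m18  (8B, 8-aligned)
48..56  m1  (8B, 8-aligned)
56..63  f  (7B, 1-aligned)
63..64  m21  (1B, 1-aligned)
64..68  m10  (4B, 4-aligned)
68..70  d  (2B, 2-aligned)
70..72  -- tail padding (2B)
sizeof = 72, alignof = 8
array of 3: 3 × 72 = 216

216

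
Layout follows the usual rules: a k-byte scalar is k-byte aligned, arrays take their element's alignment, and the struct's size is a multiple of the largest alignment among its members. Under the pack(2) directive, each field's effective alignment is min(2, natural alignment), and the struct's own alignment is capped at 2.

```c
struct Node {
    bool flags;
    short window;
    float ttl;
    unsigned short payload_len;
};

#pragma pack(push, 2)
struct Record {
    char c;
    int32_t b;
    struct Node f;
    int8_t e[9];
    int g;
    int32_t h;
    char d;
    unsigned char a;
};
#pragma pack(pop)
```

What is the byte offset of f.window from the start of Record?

Node: @0: flags [1B, align 1] → 1; +1 pad (align 2); @2: window [2B, align 2] → 4; @4: ttl [4B, align 4] → 8; @8: payload_len [2B, align 2] → 10; +2 tail pad (align 4); size 12, align 4
@0: c [1B, align 1] → 1
+1 pad (align 2)
@2: b [4B, align 2] → 6
@6: f [12B, align 2] → 18
within Node: window at 2
6 + 2 = 8

8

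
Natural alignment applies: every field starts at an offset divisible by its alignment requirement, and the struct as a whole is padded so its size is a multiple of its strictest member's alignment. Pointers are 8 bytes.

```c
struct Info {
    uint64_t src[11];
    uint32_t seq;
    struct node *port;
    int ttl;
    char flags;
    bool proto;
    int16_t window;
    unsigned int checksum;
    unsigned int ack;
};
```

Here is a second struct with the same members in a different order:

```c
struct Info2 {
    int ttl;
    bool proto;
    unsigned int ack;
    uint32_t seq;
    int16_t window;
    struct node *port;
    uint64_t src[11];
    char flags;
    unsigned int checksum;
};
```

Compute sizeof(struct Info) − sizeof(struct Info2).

-8

src at 0 (size 88, align 8) → ends 88
seq at 88 (size 4, align 4) → ends 92
pad 4 to align 8 for port
port at 96 (size 8, align 8) → ends 104
ttl at 104 (size 4, align 4) → ends 108
flags at 108 (size 1, align 1) → ends 109
proto at 109 (size 1, align 1) → ends 110
window at 110 (size 2, align 2) → ends 112
checksum at 112 (size 4, align 4) → ends 116
ack at 116 (size 4, align 4) → ends 120
total 120 bytes, alignment 8
— Info2 —
ttl at 0 (size 4, align 4) → ends 4
proto at 4 (size 1, align 1) → ends 5
pad 3 to align 4 for ack
ack at 8 (size 4, align 4) → ends 12
seq at 12 (size 4, align 4) → ends 16
window at 16 (size 2, align 2) → ends 18
pad 6 to align 8 for port
port at 24 (size 8, align 8) → ends 32
src at 32 (size 88, align 8) → ends 120
flags at 120 (size 1, align 1) → ends 121
pad 3 to align 4 for checksum
checksum at 124 (size 4, align 4) → ends 128
total 128 bytes, alignment 8
120 − 128 = -8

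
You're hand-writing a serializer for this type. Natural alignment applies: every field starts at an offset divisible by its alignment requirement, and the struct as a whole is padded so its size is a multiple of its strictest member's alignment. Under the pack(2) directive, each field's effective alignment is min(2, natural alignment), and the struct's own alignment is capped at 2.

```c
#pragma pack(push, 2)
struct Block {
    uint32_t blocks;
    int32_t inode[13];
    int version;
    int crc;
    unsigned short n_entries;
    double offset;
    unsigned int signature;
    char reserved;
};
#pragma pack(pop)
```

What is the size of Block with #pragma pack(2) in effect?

80

0..4  blocks  (4B, 2-aligned)
4..56  inode  (52B, 2-aligned)
56..60  version  (4B, 2-aligned)
60..64  crc  (4B, 2-aligned)
64..66  n_entries  (2B, 2-aligned)
66..74  offset  (8B, 2-aligned)
74..78  signature  (4B, 2-aligned)
78..79  reserved  (1B, 1-aligned)
79..80  -- tail padding (1B)
sizeof = 80, alignof = 2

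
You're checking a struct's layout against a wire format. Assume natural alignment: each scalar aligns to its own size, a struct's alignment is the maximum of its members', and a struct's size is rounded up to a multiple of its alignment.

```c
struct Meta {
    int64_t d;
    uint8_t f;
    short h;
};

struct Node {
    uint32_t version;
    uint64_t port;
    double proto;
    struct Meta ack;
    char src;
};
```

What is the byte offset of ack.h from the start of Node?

Meta: d at 0 (size 8, align 8) → ends 8; f at 8 (size 1, align 1) → ends 9; pad 1 to align 2 for h; h at 10 (size 2, align 2) → ends 12; tail pad 4 to reach multiple of 8; total 16 bytes, alignment 8
version at 0 (size 4, align 4) → ends 4
pad 4 to align 8 for port
port at 8 (size 8, align 8) → ends 16
proto at 16 (size 8, align 8) → ends 24
ack at 24 (size 16, align 8) → ends 40
within Meta: h at 10
24 + 10 = 34

34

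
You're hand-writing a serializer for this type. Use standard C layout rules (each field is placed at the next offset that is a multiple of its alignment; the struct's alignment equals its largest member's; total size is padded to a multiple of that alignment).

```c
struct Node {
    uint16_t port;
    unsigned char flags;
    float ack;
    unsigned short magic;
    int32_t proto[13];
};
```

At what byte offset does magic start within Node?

8

0..2  port  (2B, 2-aligned)
2..3  flags  (1B, 1-aligned)
3..4  -- padding (1B)
4..8  ack  (4B, 4-aligned)
8..10  magic  (2B, 2-aligned)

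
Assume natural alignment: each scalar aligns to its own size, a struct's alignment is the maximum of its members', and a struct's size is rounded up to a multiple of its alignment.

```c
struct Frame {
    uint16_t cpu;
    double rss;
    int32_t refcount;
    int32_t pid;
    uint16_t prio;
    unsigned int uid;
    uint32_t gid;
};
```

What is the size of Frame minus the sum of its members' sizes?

@0: cpu [2B, align 2] → 2
+6 pad (align 8)
@8: rss [8B, align 8] → 16
@16: refcount [4B, align 4] → 20
@20: pid [4B, align 4] → 24
@24: prio [2B, align 2] → 26
+2 pad (align 4)
@28: uid [4B, align 4] → 32
@32: gid [4B, align 4] → 36
+4 tail pad (align 8)
size 40, align 8
data bytes 28, size 40 → padding 12

12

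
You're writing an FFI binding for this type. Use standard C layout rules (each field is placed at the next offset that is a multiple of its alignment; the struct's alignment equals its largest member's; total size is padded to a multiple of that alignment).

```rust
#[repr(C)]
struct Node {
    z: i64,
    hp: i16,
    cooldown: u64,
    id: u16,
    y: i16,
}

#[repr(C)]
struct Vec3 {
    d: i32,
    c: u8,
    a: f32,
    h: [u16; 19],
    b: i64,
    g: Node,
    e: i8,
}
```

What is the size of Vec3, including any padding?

104 bytes

Node: 0..8  z  (8B, 8-aligned); 8..10  hp  (2B, 2-aligned); 10..16  -- padding (6B); 16..24  cooldown  (8B, 8-aligned); 24..26  id  (2B, 2-aligned); 26..28  y  (2B, 2-aligned); 28..32  -- tail padding (4B); sizeof = 32, alignof = 8
0..4  d  (4B, 4-aligned)
4..5  c  (1B, 1-aligned)
5..8  -- padding (3B)
8..12  a  (4B, 4-aligned)
12..50  h  (38B, 2-aligned)
50..56  -- padding (6B)
56..64  b  (8B, 8-aligned)
64..96  g  (32B, 8-aligned)
96..97  e  (1B, 1-aligned)
97..104  -- tail padding (7B)
sizeof = 104, alignof = 8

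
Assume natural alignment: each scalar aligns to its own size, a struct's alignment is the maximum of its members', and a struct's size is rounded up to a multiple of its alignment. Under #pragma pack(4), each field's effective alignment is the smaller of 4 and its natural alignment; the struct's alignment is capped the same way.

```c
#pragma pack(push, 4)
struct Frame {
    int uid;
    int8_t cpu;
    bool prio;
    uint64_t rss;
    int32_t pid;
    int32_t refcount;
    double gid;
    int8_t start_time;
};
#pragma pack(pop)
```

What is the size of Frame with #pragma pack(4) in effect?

uid at 0 (size 4, align 4) → ends 4
cpu at 4 (size 1, align 1) → ends 5
prio at 5 (size 1, align 1) → ends 6
pad 2 to align 4 for rss
rss at 8 (size 8, align 4) → ends 16
pid at 16 (size 4, align 4) → ends 20
refcount at 20 (size 4, align 4) → ends 24
gid at 24 (size 8, align 4) → ends 32
start_time at 32 (size 1, align 1) → ends 33
tail pad 3 to reach multiple of 4
total 36 bytes, alignment 4

36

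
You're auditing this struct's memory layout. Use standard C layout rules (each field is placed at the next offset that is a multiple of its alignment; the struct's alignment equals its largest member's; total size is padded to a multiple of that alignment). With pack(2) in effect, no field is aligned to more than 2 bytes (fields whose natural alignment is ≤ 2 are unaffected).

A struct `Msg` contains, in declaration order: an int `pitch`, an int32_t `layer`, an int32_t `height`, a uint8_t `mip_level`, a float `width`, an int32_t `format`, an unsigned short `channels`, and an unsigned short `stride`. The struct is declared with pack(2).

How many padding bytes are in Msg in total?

@0: pitch [4B, align 2] → 4
@4: layer [4B, align 2] → 8
@8: height [4B, align 2] → 12
@12: mip_level [1B, align 1] → 13
+1 pad (align 2)
@14: width [4B, align 2] → 18
@18: format [4B, align 2] → 22
@22: channels [2B, align 2] → 24
@24: stride [2B, align 2] → 26
size 26, align 2
data bytes 25, size 26 → padding 1

1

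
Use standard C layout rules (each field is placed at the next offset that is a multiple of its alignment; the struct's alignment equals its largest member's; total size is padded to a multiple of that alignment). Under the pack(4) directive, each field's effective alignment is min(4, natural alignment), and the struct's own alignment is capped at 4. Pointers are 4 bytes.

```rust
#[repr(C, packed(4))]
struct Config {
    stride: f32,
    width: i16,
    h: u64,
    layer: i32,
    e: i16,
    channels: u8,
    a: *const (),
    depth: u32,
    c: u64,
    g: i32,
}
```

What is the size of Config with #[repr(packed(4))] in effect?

44

stride at 0 (size 4, align 4) → ends 4
width at 4 (size 2, align 2) → ends 6
pad 2 to align 4 for h
h at 8 (size 8, align 4) → ends 16
layer at 16 (size 4, align 4) → ends 20
e at 20 (size 2, align 2) → ends 22
channels at 22 (size 1, align 1) → ends 23
pad 1 to align 4 for a
a at 24 (size 4, align 4) → ends 28
depth at 28 (size 4, align 4) → ends 32
c at 32 (size 8, align 4) → ends 40
g at 40 (size 4, align 4) → ends 44
total 44 bytes, alignment 4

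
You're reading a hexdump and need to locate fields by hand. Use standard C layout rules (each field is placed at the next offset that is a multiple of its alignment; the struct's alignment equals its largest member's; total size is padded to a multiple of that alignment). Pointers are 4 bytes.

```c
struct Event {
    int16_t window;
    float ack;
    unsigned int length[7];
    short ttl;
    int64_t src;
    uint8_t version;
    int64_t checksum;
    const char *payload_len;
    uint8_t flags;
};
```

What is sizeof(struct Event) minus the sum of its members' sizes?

@0: window [2B, align 2] → 2
+2 pad (align 4)
@4: ack [4B, align 4] → 8
@8: length [28B, align 4] → 36
@36: ttl [2B, align 2] → 38
+2 pad (align 8)
@40: src [8B, align 8] → 48
@48: version [1B, align 1] → 49
+7 pad (align 8)
@56: checksum [8B, align 8] → 64
@64: payload_len [4B, align 4] → 68
@68: flags [1B, align 1] → 69
+3 tail pad (align 8)
size 72, align 8
data bytes 58, size 72 → padding 14

14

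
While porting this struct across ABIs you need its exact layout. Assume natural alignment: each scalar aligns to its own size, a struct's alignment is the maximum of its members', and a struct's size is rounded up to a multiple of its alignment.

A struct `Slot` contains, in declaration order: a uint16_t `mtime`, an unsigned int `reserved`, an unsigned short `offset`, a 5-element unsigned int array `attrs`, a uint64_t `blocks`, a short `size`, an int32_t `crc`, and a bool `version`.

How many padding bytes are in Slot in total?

0..2  mtime  (2B, 2-aligned)
2..4  -- padding (2B)
4..8  reserved  (4B, 4-aligned)
8..10  offset  (2B, 2-aligned)
10..12  -- padding (2B)
12..32  attrs  (20B, 4-aligned)
32..40  blocks  (8B, 8-aligned)
40..42  size  (2B, 2-aligned)
42..44  -- padding (2B)
44..48  crc  (4B, 4-aligned)
48..49  version  (1B, 1-aligned)
49..56  -- tail padding (7B)
sizeof = 56, alignof = 8
data bytes 43, size 56 → padding 13

13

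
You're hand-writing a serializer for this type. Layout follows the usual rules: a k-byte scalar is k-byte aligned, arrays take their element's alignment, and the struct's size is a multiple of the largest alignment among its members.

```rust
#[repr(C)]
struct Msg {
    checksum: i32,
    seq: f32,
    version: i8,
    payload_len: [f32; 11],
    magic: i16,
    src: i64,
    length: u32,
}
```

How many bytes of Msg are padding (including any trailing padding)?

13

0..4  checksum  (4B, 4-aligned)
4..8  seq  (4B, 4-aligned)
8..9  version  (1B, 1-aligned)
9..12  -- padding (3B)
12..56  payload_len  (44B, 4-aligned)
56..58  magic  (2B, 2-aligned)
58..64  -- padding (6B)
64..72  src  (8B, 8-aligned)
72..76  length  (4B, 4-aligned)
76..80  -- tail padding (4B)
sizeof = 80, alignof = 8
data bytes 67, size 80 → padding 13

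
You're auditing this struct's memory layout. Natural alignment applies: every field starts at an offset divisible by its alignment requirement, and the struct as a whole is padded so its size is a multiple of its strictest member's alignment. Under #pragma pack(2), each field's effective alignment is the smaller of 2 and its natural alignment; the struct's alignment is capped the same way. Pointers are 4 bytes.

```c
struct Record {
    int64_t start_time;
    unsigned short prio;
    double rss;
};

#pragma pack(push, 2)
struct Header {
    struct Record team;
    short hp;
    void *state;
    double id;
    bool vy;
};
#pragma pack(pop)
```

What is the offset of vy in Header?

38

Record: start_time at 0 (size 8, align 8) → ends 8; prio at 8 (size 2, align 2) → ends 10; pad 6 to align 8 for rss; rss at 16 (size 8, align 8) → ends 24; total 24 bytes, alignment 8
team at 0 (size 24, align 2) → ends 24
hp at 24 (size 2, align 2) → ends 26
state at 26 (size 4, align 2) → ends 30
id at 30 (size 8, align 2) → ends 38
vy at 38 (size 1, align 1) → ends 39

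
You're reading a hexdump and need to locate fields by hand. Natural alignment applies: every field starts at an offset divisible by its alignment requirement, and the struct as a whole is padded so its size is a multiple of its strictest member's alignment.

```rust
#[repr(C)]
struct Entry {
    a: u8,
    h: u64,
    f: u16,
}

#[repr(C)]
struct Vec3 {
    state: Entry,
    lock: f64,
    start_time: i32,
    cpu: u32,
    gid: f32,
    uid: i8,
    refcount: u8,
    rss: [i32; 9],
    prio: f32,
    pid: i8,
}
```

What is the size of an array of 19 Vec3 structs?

1824

Entry: @0: a [1B, align 1] → 1; +7 pad (align 8); @8: h [8B, align 8] → 16; @16: f [2B, align 2] → 18; +6 tail pad (align 8); size 24, align 8
@0: state [24B, align 8] → 24
@24: lock [8B, align 8] → 32
@32: start_time [4B, align 4] → 36
@36: cpu [4B, align 4] → 40
@40: gid [4B, align 4] → 44
@44: uid [1B, align 1] → 45
@45: refcount [1B, align 1] → 46
+2 pad (align 4)
@48: rss [36B, align 4] → 84
@84: prio [4B, align 4] → 88
@88: pid [1B, align 1] → 89
+7 tail pad (align 8)
size 96, align 8
array of 19: 19 × 96 = 1824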